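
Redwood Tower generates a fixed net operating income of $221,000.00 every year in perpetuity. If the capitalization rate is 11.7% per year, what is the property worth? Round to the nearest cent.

Level perpetuity: PV = C / r = $221,000.00 / 0.117 = $1,888,888.89

$1888888.89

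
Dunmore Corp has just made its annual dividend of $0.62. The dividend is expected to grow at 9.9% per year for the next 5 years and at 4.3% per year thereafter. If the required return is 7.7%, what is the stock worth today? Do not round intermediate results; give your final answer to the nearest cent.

D_1 = 0.68138
D_2 = 0.74884
D_3 = 0.82297
D_4 = 0.90445
D_5 = 0.99399
Terminal value at year 5: TV = D_5×(1+g_2)/(r−g_2) = 1.03673/0.034 = 30.49197
P_0 = D_1/(1+r)^1 + D_2/(1+r)^2 + D_3/(1+r)^3 + D_4/(1+r)^4 + D_5/(1+r)^5 + TV/(1+r)^5
    = 0.63266 + 0.64559 + 0.65878 + 0.67223 + 0.68596 + 21.04297 = 24.33820

$24.34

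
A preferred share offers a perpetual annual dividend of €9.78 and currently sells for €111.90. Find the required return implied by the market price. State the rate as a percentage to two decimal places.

8.74%

P = C/r ⇒ r = C/P = €9.78/€111.90 = 0.087399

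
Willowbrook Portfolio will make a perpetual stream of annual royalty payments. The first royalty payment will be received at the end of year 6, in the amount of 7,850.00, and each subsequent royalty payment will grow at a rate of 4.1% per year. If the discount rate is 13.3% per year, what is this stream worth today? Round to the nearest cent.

45701.69

Value at end of year 5: C₁ / (r − g) = 7,850.00 / (0.133 − 0.041) = 85,326.0870
Discount to today: PV = 85,326.0870 / (1 + 0.133)^5 = 85,326.0870 / 1.867022 = 45,701.69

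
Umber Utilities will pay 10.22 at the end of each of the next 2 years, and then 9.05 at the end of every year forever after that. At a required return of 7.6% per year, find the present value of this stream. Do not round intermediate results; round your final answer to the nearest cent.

PV of 2-year annuity: 10.22 × [1 − (1+0.076)^−2] / 0.076 = 18.32541
Perpetuity value at year 2: 9.05 / 0.076 = 119.07895
PV of perpetuity: 119.07895 / (1+0.076)^2 = 102.85146
Total PV = 18.32541 + 102.85146 = 121.17687

121.18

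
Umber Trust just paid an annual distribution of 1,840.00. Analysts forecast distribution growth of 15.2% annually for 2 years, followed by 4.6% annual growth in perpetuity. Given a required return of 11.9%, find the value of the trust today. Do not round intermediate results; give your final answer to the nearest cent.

31787.29

D_1 = 2119.68000
D_2 = 2441.87136
Terminal value at year 2: TV = D_2×(1+g_2)/(r−g_2) = 2554.19744/0.073 = 34989.00606
P_0 = D_1/(1+r)^1 + D_2/(1+r)^2 + TV/(1+r)^2
    = 1894.26273 + 1950.12571 + 27942.89717 = 31787.28561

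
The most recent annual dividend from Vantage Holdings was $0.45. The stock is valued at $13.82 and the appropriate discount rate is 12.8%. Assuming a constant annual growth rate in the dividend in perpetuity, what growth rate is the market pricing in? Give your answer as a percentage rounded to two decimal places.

9.24%

P = D₀(1+g)/(r−g) ⇒ P(r−g) = D₀(1+g) ⇒ g(P+D₀) = P·r − D₀
g = (P·r − D₀)/(P + D₀) = ($13.82×0.128 − $0.45) / ($13.82 + $0.45) = 0.092429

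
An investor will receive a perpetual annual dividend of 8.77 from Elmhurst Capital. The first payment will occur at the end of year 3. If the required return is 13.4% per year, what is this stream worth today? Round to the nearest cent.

50.89

Value at end of year 2: C / r = 8.77 / 0.134 = 65.4478
Discount to today: PV = 65.4478 / (1 + 0.134)^2 = 65.4478 / 1.285956 = 50.89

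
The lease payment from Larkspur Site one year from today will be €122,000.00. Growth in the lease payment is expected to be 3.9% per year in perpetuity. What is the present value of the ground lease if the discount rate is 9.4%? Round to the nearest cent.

Growing perpetuity: P = D₁ / (r − g) = €122,000.0000 / (0.094 − 0.039) = €2,218,181.82

€2218181.82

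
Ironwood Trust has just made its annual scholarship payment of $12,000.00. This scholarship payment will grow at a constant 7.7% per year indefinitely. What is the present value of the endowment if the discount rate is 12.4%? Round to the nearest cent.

D₁ = D₀ × (1 + g) = $12,000.00 × 1.077 = $12,924.0000
Growing perpetuity: P = D₁ / (r − g) = $12,924.0000 / (0.124 − 0.077) = $274,978.72

$274978.72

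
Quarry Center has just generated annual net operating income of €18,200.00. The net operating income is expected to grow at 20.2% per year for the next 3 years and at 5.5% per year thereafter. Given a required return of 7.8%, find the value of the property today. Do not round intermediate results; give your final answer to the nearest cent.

€1225471.12

D_1 = 21876.40000
D_2 = 26295.43280
D_3 = 31607.11023
Terminal value at year 3: TV = D_3×(1+g_2)/(r−g_2) = 33345.50129/0.023 = 1449804.40383
P_0 = D_1/(1+r)^1 + D_2/(1+r)^2 + D_3/(1+r)^3 + TV/(1+r)^3
    = 20293.50649 + 22627.82449 + 25230.65403 + 1157319.13043 = 1225471.11545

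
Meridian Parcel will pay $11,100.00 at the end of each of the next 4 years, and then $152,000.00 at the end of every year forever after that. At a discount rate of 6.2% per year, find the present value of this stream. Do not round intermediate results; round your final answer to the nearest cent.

PV of 4-year annuity: $11,100.00 × [1 − (1+0.062)^−4] / 0.062 = 38287.17804
Perpetuity value at year 4: $152,000.00 / 0.062 = 2451612.90323
PV of perpetuity: 2451612.90323 / (1+0.062)^4 = 1927320.01473
Total PV = 38287.17804 + 1927320.01473 = 1965607.19277

$1965607.19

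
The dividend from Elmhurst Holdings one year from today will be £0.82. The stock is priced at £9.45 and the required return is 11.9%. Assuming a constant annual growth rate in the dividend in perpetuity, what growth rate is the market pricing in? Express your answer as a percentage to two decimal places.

3.22%

P = D₁/(r−g) ⇒ g = r − D₁/P = 0.119 − £0.82/£9.45 = 0.032228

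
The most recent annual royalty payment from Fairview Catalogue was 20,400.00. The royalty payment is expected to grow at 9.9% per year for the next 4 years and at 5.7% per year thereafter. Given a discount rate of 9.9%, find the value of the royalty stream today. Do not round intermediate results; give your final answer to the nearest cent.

595000.00

D_1 = 22419.60000
D_2 = 24639.14040
D_3 = 27078.41530
D_4 = 29759.17841
Terminal value at year 4: TV = D_4×(1+g_2)/(r−g_2) = 31455.45158/0.042 = 748939.32343
P_0 = D_1/(1+r)^1 + D_2/(1+r)^2 + D_3/(1+r)^3 + D_4/(1+r)^4 + TV/(1+r)^4
    = 20400.00000 + 20400.00000 + 20400.00000 + 20400.00000 + 513400.00000 = 595000.00000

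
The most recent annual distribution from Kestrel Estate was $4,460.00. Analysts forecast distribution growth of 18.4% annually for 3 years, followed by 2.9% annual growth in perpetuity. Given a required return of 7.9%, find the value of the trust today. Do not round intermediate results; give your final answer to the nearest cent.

D_1 = 5280.64000
D_2 = 6252.27776
D_3 = 7402.69687
Terminal value at year 3: TV = D_3×(1+g_2)/(r−g_2) = 7617.37508/0.05 = 152347.50154
P_0 = D_1/(1+r)^1 + D_2/(1+r)^2 + D_3/(1+r)^3 + TV/(1+r)^3
    = 4894.01297 + 5370.26076 + 5892.85333 + 121274.92152 = 137432.04859

$137432.05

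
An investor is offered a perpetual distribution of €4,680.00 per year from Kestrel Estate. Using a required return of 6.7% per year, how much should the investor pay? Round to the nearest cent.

Level perpetuity: PV = C / r = €4,680.00 / 0.067 = €69,850.75

€69850.75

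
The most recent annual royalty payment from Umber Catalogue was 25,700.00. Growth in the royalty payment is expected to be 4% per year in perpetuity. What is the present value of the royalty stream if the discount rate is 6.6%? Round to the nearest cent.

1028000.00

D₁ = D₀ × (1 + g) = 25,700.00 × 1.04 = 26,728.0000
Growing perpetuity: P = D₁ / (r − g) = 26,728.0000 / (0.066 − 0.04) = 1,028,000.00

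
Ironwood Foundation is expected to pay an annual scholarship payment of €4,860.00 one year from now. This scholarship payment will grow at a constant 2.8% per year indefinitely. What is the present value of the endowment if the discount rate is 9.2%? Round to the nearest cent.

€75937.50

Growing perpetuity: P = D₁ / (r − g) = €4,860.0000 / (0.092 − 0.028) = €75,937.50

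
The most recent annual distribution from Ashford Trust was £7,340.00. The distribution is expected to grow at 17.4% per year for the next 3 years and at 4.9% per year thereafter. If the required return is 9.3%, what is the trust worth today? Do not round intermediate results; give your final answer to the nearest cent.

D_1 = 8617.16000
D_2 = 10116.54584
D_3 = 11876.82482
Terminal value at year 3: TV = D_3×(1+g_2)/(r−g_2) = 12458.78923/0.044 = 283154.30073
P_0 = D_1/(1+r)^1 + D_2/(1+r)^2 + D_3/(1+r)^3 + TV/(1+r)^3
    = 7883.95242 + 8468.21605 + 9095.77827 + 216851.62279 = 242299.56954

£242299.57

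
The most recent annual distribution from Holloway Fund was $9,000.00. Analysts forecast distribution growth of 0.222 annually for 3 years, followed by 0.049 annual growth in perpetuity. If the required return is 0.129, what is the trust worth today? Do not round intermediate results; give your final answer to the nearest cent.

D_1 = 10998.00000
D_2 = 13439.55600
D_3 = 16423.13743
Terminal value at year 3: TV = D_3×(1+g_2)/(r−g_2) = 17227.87117/0.08 = 215348.38958
P_0 = D_1/(1+r)^1 + D_2/(1+r)^2 + D_3/(1+r)^3 + TV/(1+r)^3
    = 9741.36404 + 10543.79704 + 11412.32948 + 149644.17027 = 181341.66083

$181341.66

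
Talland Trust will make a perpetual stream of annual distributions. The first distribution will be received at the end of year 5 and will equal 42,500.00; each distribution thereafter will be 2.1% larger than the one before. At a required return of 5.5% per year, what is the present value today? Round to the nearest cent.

1009020.93

Value at end of year 4: C₁ / (r − g) = 42,500.00 / (0.055 − 0.021) = 1,250,000.0000
Discount to today: PV = 1,250,000.0000 / (1 + 0.055)^4 = 1,250,000.0000 / 1.238825 = 1,009,020.93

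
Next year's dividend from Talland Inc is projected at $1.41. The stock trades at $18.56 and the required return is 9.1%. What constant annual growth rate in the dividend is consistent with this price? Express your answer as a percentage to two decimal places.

1.50%

P = D₁/(r−g) ⇒ g = r − D₁/P = 0.091 − $1.41/$18.56 = 0.015030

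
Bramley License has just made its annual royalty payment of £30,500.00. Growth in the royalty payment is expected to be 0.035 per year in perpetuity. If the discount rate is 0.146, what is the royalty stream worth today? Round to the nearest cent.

D₁ = D₀ × (1 + g) = £30,500.00 × 1.035 = £31,567.5000
Growing perpetuity: P = D₁ / (r − g) = £31,567.5000 / (0.146 − 0.035) = £284,391.89

£284391.89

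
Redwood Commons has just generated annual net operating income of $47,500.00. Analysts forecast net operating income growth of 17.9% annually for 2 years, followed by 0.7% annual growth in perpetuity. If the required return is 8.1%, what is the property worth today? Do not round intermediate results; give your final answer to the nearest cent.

D_1 = 56002.50000
D_2 = 66026.94750
Terminal value at year 2: TV = D_2×(1+g_2)/(r−g_2) = 66489.13613/0.074 = 898501.83963
P_0 = D_1/(1+r)^1 + D_2/(1+r)^2 + TV/(1+r)^2
    = 51806.19796 + 56502.78205 + 768895.96660 = 877204.94662

$877204.95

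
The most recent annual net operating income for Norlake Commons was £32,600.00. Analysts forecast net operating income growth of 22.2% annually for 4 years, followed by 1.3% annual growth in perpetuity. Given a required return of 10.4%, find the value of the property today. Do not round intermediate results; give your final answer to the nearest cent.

D_1 = 39837.20000
D_2 = 48681.05840
D_3 = 59488.25336
D_4 = 72694.64561
Terminal value at year 4: TV = D_4×(1+g_2)/(r−g_2) = 73639.67600/0.091 = 809227.20884
P_0 = D_1/(1+r)^1 + D_2/(1+r)^2 + D_3/(1+r)^3 + D_4/(1+r)^4 + TV/(1+r)^4
    = 36084.42029 + 39941.26956 + 44210.35453 + 48935.73663 + 544746.16708 = 713917.94808

£713917.95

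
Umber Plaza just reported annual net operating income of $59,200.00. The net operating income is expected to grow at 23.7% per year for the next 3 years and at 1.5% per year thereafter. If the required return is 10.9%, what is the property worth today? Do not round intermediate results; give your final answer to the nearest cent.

D_1 = 73230.40000
D_2 = 90586.00480
D_3 = 112054.88794
Terminal value at year 3: TV = D_3×(1+g_2)/(r−g_2) = 113735.71126/0.094 = 1209954.37507
P_0 = D_1/(1+r)^1 + D_2/(1+r)^2 + D_3/(1+r)^3 + TV/(1+r)^3
    = 66032.82236 + 73654.28428 + 82155.40996 + 887103.62886 = 1108946.14547

$1108946.15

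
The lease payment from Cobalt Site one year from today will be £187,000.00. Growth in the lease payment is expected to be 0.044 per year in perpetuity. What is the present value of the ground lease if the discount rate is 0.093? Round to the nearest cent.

£3816326.53

Growing perpetuity: P = D₁ / (r − g) = £187,000.0000 / (0.093 − 0.044) = £3,816,326.53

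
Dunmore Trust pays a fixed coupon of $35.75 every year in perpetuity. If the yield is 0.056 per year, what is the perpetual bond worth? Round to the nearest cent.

$638.39

Level perpetuity: PV = C / r = $35.75 / 0.056 = $638.39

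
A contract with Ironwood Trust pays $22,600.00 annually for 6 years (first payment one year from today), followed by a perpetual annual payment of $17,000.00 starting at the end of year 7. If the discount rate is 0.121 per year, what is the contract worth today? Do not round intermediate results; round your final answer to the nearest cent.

$163454.69

PV of 6-year annuity: $22,600.00 × [1 − (1+0.121)^−6] / 0.121 = 92655.23957
Perpetuity value at year 6: $17,000.00 / 0.121 = 140495.86777
PV of perpetuity: 140495.86777 / (1+0.121)^6 = 70799.44863
Total PV = 92655.23957 + 70799.44863 = 163454.68819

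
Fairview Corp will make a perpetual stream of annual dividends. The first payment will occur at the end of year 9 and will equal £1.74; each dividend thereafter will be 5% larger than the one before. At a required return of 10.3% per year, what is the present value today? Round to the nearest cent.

£14.99

Value at end of year 8: C₁ / (r − g) = £1.74 / (0.103 − 0.05) = £32.8302
Discount to today: PV = £32.8302 / (1 + 0.103)^8 = £32.8302 / 2.190807 = £14.99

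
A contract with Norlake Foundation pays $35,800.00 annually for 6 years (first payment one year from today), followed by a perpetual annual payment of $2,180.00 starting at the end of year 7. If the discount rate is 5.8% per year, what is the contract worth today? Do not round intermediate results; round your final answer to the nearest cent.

PV of 6-year annuity: $35,800.00 × [1 − (1+0.058)^−6] / 0.058 = 177151.85911
Perpetuity value at year 6: $2,180.00 / 0.058 = 37586.20690
PV of perpetuity: 37586.20690 / (1+0.058)^6 = 26798.74732
Total PV = 177151.85911 + 26798.74732 = 203950.60643

$203950.61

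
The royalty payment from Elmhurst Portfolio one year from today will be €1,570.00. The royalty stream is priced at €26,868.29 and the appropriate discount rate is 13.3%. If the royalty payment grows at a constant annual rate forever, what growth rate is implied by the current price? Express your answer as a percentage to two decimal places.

P = D₁/(r−g) ⇒ g = r − D₁/P = 0.133 − €1,570.00/€26,868.29 = 0.074567

7.46%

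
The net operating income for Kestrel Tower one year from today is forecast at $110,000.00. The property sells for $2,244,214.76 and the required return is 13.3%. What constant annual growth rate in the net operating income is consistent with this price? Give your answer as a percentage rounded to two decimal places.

P = D₁/(r−g) ⇒ g = r − D₁/P = 0.133 − $110,000.00/$2,244,214.76 = 0.083985

8.40%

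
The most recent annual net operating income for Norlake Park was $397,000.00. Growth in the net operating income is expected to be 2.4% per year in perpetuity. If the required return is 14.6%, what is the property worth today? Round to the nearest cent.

D₁ = D₀ × (1 + g) = $397,000.00 × 1.024 = $406,528.0000
Growing perpetuity: P = D₁ / (r − g) = $406,528.0000 / (0.146 − 0.024) = $3,332,196.72

$3332196.72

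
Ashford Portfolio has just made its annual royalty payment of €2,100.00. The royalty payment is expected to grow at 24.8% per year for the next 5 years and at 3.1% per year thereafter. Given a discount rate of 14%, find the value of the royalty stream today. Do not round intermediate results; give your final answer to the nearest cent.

D_1 = 2620.80000
D_2 = 3270.75840
D_3 = 4081.90648
D_4 = 5094.21929
D_5 = 6357.58568
Terminal value at year 5: TV = D_5×(1+g_2)/(r−g_2) = 6554.67083/0.109 = 60134.59478
P_0 = D_1/(1+r)^1 + D_2/(1+r)^2 + D_3/(1+r)^3 + D_4/(1+r)^4 + D_5/(1+r)^5 + TV/(1+r)^5
    = 2298.94737 + 2516.74238 + 2755.17061 + 3016.18677 + 3301.93078 + 31232.02417 = 45121.00208

€45121.00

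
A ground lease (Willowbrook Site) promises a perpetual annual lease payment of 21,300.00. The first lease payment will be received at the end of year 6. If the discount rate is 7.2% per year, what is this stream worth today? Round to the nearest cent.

208964.82

Value at end of year 5: C / r = 21,300.00 / 0.072 = 295,833.3333
Discount to today: PV = 295,833.3333 / (1 + 0.072)^5 = 295,833.3333 / 1.415709 = 208,964.82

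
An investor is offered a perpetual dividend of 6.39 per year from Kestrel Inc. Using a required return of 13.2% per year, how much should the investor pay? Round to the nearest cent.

48.41

Level perpetuity: PV = C / r = 6.39 / 0.132 = 48.41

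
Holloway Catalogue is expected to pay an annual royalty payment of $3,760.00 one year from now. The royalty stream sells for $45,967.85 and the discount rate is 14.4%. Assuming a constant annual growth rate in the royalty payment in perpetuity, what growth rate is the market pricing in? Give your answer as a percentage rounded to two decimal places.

P = D₁/(r−g) ⇒ g = r − D₁/P = 0.144 − $3,760.00/$45,967.85 = 0.062204

6.22%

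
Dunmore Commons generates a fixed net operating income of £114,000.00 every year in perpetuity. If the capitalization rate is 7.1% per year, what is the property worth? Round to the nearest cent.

£1605633.80

Level perpetuity: PV = C / r = £114,000.00 / 0.071 = £1,605,633.80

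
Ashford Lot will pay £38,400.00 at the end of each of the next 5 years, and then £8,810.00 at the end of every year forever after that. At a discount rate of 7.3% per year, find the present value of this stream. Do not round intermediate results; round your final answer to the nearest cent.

PV of 5-year annuity: £38,400.00 × [1 − (1+0.073)^−5] / 0.073 = 156190.91091
Perpetuity value at year 5: £8,810.00 / 0.073 = 120684.93151
PV of perpetuity: 120684.93151 / (1+0.073)^5 = 84850.50637
Total PV = 156190.91091 + 84850.50637 = 241041.41728

£241041.42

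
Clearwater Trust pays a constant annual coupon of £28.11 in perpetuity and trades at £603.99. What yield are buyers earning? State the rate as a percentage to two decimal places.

P = C/r ⇒ r = C/P = £28.11/£603.99 = 0.046541

4.65%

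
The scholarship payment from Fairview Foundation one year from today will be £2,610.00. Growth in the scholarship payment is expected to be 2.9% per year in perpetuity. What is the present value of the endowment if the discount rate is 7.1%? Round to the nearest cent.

£62142.86

Growing perpetuity: P = D₁ / (r − g) = £2,610.0000 / (0.071 − 0.029) = £62,142.86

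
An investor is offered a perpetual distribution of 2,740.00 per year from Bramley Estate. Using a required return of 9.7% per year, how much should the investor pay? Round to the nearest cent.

Level perpetuity: PV = C / r = 2,740.00 / 0.097 = 28,247.42

28247.42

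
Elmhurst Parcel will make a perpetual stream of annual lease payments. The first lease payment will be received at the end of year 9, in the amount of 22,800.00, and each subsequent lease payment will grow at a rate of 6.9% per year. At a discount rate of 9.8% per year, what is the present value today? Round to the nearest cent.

Value at end of year 8: C₁ / (r − g) = 22,800.00 / (0.098 − 0.069) = 786,206.8966
Discount to today: PV = 786,206.8966 / (1 + 0.098)^8 = 786,206.8966 / 2.112607 = 372,150.09

372150.09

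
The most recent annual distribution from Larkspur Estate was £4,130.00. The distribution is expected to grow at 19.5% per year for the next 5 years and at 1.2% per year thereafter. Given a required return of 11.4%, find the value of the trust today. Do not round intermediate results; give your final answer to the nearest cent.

D_1 = 4935.35000
D_2 = 5897.74325
D_3 = 7047.80318
D_4 = 8422.12480
D_5 = 10064.43914
Terminal value at year 5: TV = D_5×(1+g_2)/(r−g_2) = 10185.21241/0.102 = 99855.02364
P_0 = D_1/(1+r)^1 + D_2/(1+r)^2 + D_3/(1+r)^3 + D_4/(1+r)^4 + D_5/(1+r)^5 + TV/(1+r)^5
    = 4430.29623 + 4752.42728 + 5097.98079 + 5468.65983 + 5866.29129 + 58202.81160 = 83818.46703

£83818.47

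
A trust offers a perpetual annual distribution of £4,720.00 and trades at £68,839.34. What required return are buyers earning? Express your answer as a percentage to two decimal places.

P = C/r ⇒ r = C/P = £4,720.00/£68,839.34 = 0.068565

6.86%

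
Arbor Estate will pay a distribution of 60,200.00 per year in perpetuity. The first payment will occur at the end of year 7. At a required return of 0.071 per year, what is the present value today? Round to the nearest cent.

Value at end of year 6: C / r = 60,200.00 / 0.071 = 847,887.3239
Discount to today: PV = 847,887.3239 / (1 + 0.071)^6 = 847,887.3239 / 1.509165 = 561,825.33

561825.33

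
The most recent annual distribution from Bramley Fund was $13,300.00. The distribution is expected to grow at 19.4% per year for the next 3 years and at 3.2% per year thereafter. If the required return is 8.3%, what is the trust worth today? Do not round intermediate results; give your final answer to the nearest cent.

$409304.48

D_1 = 15880.20000
D_2 = 18960.95880
D_3 = 22639.38481
Terminal value at year 3: TV = D_3×(1+g_2)/(r−g_2) = 23363.84512/0.051 = 458114.61022
P_0 = D_1/(1+r)^1 + D_2/(1+r)^2 + D_3/(1+r)^3 + TV/(1+r)^3
    = 14663.15789 + 16166.03003 + 17822.93616 + 360652.35521 = 409304.47930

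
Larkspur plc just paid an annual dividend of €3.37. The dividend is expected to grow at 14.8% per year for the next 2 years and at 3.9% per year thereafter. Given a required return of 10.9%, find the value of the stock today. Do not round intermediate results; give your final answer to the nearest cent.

D_1 = 3.86876
D_2 = 4.44134
Terminal value at year 2: TV = D_2×(1+g_2)/(r−g_2) = 4.61455/0.07 = 65.92212
P_0 = D_1/(1+r)^1 + D_2/(1+r)^2 + TV/(1+r)^2
    = 3.48851 + 3.61119 + 53.60041 = 60.70011

€60.70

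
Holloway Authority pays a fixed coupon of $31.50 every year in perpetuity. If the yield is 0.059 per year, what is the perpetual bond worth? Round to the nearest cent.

$533.90

Level perpetuity: PV = C / r = $31.50 / 0.059 = $533.90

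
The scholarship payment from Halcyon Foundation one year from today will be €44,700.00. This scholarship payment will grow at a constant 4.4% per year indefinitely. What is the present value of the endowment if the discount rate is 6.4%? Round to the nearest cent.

€2235000.00

Growing perpetuity: P = D₁ / (r − g) = €44,700.0000 / (0.064 − 0.044) = €2,235,000.00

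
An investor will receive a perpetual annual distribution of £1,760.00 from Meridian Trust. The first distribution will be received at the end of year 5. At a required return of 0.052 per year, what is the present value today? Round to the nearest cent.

Value at end of year 4: C / r = £1,760.00 / 0.052 = £33,846.1538
Discount to today: PV = £33,846.1538 / (1 + 0.052)^4 = £33,846.1538 / 1.224794 = £27,634.17

£27634.17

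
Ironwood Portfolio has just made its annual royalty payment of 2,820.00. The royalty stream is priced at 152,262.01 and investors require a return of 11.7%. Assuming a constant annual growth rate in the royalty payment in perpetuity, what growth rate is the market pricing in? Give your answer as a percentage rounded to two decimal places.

9.67%

P = D₀(1+g)/(r−g) ⇒ P(r−g) = D₀(1+g) ⇒ g(P+D₀) = P·r − D₀
g = (P·r − D₀)/(P + D₀) = (152,262.01×0.117 − 2,820.00) / (152,262.01 + 2,820.00) = 0.096689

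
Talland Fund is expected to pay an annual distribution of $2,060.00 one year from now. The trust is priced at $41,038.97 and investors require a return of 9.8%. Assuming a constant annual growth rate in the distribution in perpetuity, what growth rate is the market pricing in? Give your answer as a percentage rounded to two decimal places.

P = D₁/(r−g) ⇒ g = r − D₁/P = 0.098 − $2,060.00/$41,038.97 = 0.047804

4.78%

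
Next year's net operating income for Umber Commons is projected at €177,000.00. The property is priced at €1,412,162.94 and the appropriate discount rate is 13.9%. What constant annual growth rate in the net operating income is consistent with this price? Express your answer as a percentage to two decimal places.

P = D₁/(r−g) ⇒ g = r − D₁/P = 0.139 − €177,000.00/€1,412,162.94 = 0.013660

1.37%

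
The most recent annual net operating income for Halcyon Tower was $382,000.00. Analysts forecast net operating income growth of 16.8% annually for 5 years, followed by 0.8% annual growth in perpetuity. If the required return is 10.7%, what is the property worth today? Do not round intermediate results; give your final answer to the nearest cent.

$7335788.50

D_1 = 446176.00000
D_2 = 521133.56800
D_3 = 608684.00742
D_4 = 710942.92067
D_5 = 830381.33134
Terminal value at year 5: TV = D_5×(1+g_2)/(r−g_2) = 837024.38199/0.099 = 8454791.73732
P_0 = D_1/(1+r)^1 + D_2/(1+r)^2 + D_3/(1+r)^3 + D_4/(1+r)^4 + D_5/(1+r)^5 + TV/(1+r)^5
    = 403049.68383 + 425259.28700 + 448692.72558 + 473417.43765 + 499504.57740 + 5085864.78804 = 7335788.49951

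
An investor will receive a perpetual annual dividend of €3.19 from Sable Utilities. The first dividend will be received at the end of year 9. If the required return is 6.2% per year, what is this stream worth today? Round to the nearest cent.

Value at end of year 8: C / r = €3.19 / 0.062 = €51.4516
Discount to today: PV = €51.4516 / (1 + 0.062)^8 = €51.4516 / 1.618066 = €31.80

€31.80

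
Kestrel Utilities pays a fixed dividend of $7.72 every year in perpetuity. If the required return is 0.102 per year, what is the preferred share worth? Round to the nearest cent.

Level perpetuity: PV = C / r = $7.72 / 0.102 = $75.69

$75.69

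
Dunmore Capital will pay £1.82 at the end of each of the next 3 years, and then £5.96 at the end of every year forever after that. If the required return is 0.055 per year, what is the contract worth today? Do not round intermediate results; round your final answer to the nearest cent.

£97.19

PV of 3-year annuity: £1.82 × [1 − (1+0.055)^−3] / 0.055 = 4.91024
Perpetuity value at year 3: £5.96 / 0.055 = 108.36364
PV of perpetuity: 108.36364 / (1+0.055)^3 = 92.28395
Total PV = 4.91024 + 92.28395 = 97.19419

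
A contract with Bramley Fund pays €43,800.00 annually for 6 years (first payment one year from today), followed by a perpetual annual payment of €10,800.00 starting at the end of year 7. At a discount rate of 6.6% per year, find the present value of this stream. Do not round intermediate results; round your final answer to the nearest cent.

PV of 6-year annuity: €43,800.00 × [1 − (1+0.066)^−6] / 0.066 = 211377.64616
Perpetuity value at year 6: €10,800.00 / 0.066 = 163636.36364
PV of perpetuity: 163636.36364 / (1+0.066)^6 = 111515.84814
Total PV = 211377.64616 + 111515.84814 = 322893.49431

€322893.49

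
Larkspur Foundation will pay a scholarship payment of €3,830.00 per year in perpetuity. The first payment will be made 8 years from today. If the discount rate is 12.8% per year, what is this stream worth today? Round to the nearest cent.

€12877.31

Value at end of year 7: C / r = €3,830.00 / 0.128 = €29,921.8750
Discount to today: PV = €29,921.8750 / (1 + 0.128)^7 = €29,921.8750 / 2.323612 = €12,877.31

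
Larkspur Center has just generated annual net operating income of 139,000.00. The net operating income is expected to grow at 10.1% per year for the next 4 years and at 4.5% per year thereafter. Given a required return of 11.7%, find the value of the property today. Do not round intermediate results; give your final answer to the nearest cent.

D_1 = 153039.00000
D_2 = 168495.93900
D_3 = 185514.02884
D_4 = 204250.94575
Terminal value at year 4: TV = D_4×(1+g_2)/(r−g_2) = 213442.23831/0.072 = 2964475.53209
P_0 = D_1/(1+r)^1 + D_2/(1+r)^2 + D_3/(1+r)^3 + D_4/(1+r)^4 + TV/(1+r)^4
    = 137008.95255 + 135046.42503 + 133112.00892 + 131205.30154 + 1904299.16813 = 2440671.85616

2440671.86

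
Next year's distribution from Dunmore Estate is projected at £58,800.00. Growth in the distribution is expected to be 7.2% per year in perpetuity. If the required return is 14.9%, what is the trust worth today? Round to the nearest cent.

£763636.36

Growing perpetuity: P = D₁ / (r − g) = £58,800.0000 / (0.149 − 0.072) = £763,636.36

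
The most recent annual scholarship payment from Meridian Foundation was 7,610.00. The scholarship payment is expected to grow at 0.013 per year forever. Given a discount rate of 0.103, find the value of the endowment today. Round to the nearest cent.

D₁ = D₀ × (1 + g) = 7,610.00 × 1.013 = 7,708.9300
Growing perpetuity: P = D₁ / (r − g) = 7,708.9300 / (0.103 − 0.013) = 85,654.78

85654.78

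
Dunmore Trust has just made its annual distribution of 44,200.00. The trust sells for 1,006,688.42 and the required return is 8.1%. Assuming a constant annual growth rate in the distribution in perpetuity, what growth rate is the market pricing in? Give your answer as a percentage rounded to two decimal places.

3.55%

P = D₀(1+g)/(r−g) ⇒ P(r−g) = D₀(1+g) ⇒ g(P+D₀) = P·r − D₀
g = (P·r − D₀)/(P + D₀) = (1,006,688.42×0.081 − 44,200.00) / (1,006,688.42 + 44,200.00) = 0.035534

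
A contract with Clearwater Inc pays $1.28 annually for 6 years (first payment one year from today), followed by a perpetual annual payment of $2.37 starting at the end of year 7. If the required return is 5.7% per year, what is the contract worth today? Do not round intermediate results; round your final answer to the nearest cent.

PV of 6-year annuity: $1.28 × [1 − (1+0.057)^−6] / 0.057 = 6.35394
Perpetuity value at year 6: $2.37 / 0.057 = 41.57895
PV of perpetuity: 41.57895 / (1+0.057)^6 = 29.81423
Total PV = 6.35394 + 29.81423 = 36.16817

$36.17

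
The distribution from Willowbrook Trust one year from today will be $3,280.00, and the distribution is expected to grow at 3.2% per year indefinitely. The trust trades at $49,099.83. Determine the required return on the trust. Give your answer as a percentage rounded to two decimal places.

9.88%

P = D₁/(r − g) ⇒ r = D₁/P + g = $3,280.0000/$49,099.83 + 0.032 = 0.066803 + 0.032 = 0.098803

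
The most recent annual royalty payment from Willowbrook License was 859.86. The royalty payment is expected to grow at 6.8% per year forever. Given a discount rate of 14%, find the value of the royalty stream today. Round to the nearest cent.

D₁ = D₀ × (1 + g) = 859.86 × 1.068 = 918.3305
Growing perpetuity: P = D₁ / (r − g) = 918.3305 / (0.14 − 0.068) = 12,754.59

12754.59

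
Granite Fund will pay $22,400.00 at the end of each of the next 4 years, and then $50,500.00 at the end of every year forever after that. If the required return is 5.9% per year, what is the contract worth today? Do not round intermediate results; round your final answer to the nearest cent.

PV of 4-year annuity: $22,400.00 × [1 − (1+0.059)^−4] / 0.059 = 77796.43054
Perpetuity value at year 4: $50,500.00 / 0.059 = 855932.20339
PV of perpetuity: 855932.20339 / (1+0.059)^4 = 680542.92919
Total PV = 77796.43054 + 680542.92919 = 758339.35973

$758339.36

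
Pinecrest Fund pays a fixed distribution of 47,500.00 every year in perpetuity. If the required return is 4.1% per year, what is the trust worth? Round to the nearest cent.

Level perpetuity: PV = C / r = 47,500.00 / 0.041 = 1,158,536.59

1158536.59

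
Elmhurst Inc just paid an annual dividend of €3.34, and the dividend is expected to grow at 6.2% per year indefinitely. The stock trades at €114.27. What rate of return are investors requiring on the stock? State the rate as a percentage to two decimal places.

9.30%

D₁ = €3.34 × 1.062 = €3.5471
P = D₁/(r − g) ⇒ r = D₁/P + g = €3.5471/€114.27 + 0.062 = 0.031041 + 0.062 = 0.093041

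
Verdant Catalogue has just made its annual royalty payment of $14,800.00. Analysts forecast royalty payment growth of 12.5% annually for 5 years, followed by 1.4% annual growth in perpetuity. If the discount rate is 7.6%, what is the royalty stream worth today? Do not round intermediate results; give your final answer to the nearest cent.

$387163.98

D_1 = 16650.00000
D_2 = 18731.25000
D_3 = 21072.65625
D_4 = 23706.73828
D_5 = 26670.08057
Terminal value at year 5: TV = D_5×(1+g_2)/(r−g_2) = 27043.46169/0.062 = 436184.86604
P_0 = D_1/(1+r)^1 + D_2/(1+r)^2 + D_3/(1+r)^3 + D_4/(1+r)^4 + D_5/(1+r)^5 + TV/(1+r)^5
    = 15473.97770 + 16178.64768 + 16915.40766 + 17685.71898 + 18491.10952 + 302419.11384 = 387163.97538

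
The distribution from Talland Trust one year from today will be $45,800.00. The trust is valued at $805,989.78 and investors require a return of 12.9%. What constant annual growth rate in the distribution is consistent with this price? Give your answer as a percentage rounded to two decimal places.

7.22%

P = D₁/(r−g) ⇒ g = r − D₁/P = 0.129 − $45,800.00/$805,989.78 = 0.072175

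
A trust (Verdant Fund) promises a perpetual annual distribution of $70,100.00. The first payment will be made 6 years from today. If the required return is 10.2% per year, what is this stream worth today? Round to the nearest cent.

Value at end of year 5: C / r = $70,100.00 / 0.102 = $687,254.9020
Discount to today: PV = $687,254.9020 / (1 + 0.102)^5 = $687,254.9020 / 1.625204 = $422,872.92

$422872.92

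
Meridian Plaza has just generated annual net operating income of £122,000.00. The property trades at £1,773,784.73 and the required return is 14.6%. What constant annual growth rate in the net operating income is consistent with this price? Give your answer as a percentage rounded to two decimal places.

7.23%

P = D₀(1+g)/(r−g) ⇒ P(r−g) = D₀(1+g) ⇒ g(P+D₀) = P·r − D₀
g = (P·r − D₀)/(P + D₀) = (£1,773,784.73×0.146 − £122,000.00) / (£1,773,784.73 + £122,000.00) = 0.072251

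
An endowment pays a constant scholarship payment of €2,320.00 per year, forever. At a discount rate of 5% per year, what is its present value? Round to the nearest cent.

Level perpetuity: PV = C / r = €2,320.00 / 0.05 = €46,400.00

€46400.00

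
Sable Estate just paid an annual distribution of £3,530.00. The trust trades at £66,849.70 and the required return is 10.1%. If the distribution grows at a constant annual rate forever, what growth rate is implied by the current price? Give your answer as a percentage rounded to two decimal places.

P = D₀(1+g)/(r−g) ⇒ P(r−g) = D₀(1+g) ⇒ g(P+D₀) = P·r − D₀
g = (P·r − D₀)/(P + D₀) = (£66,849.70×0.101 − £3,530.00) / (£66,849.70 + £3,530.00) = 0.045778

4.58%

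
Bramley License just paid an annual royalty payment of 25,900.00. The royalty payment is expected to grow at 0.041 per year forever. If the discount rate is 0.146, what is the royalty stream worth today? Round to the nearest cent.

256780.00

D₁ = D₀ × (1 + g) = 25,900.00 × 1.041 = 26,961.9000
Growing perpetuity: P = D₁ / (r − g) = 26,961.9000 / (0.146 − 0.041) = 256,780.00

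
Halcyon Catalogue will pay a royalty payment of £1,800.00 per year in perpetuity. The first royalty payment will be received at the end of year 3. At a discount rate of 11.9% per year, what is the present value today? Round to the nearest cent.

Value at end of year 2: C / r = £1,800.00 / 0.119 = £15,126.0504
Discount to today: PV = £15,126.0504 / (1 + 0.119)^2 = £15,126.0504 / 1.252161 = £12,079.96

£12079.96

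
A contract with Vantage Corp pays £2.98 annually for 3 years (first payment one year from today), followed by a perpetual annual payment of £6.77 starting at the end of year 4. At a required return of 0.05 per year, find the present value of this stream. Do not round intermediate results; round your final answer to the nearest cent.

£125.08

PV of 3-year annuity: £2.98 × [1 − (1+0.05)^−3] / 0.05 = 8.11528
Perpetuity value at year 3: £6.77 / 0.05 = 135.40000
PV of perpetuity: 135.40000 / (1+0.05)^3 = 116.96361
Total PV = 8.11528 + 116.96361 = 125.07889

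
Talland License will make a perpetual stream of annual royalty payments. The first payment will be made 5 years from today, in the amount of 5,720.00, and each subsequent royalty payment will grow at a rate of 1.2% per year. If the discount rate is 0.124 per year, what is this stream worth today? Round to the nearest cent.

31997.26

Value at end of year 4: C₁ / (r − g) = 5,720.00 / (0.124 − 0.012) = 51,071.4286
Discount to today: PV = 51,071.4286 / (1 + 0.124)^4 = 51,071.4286 / 1.596119 = 31,997.26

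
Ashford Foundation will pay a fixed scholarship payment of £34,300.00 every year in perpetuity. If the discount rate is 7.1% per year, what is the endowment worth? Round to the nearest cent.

Level perpetuity: PV = C / r = £34,300.00 / 0.071 = £483,098.59

£483098.59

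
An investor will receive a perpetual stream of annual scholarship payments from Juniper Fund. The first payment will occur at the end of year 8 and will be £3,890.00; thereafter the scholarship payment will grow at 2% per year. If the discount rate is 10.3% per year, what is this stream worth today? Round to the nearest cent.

£23596.25

Value at end of year 7: C₁ / (r − g) = £3,890.00 / (0.103 − 0.02) = £46,867.4699
Discount to today: PV = £46,867.4699 / (1 + 0.103)^7 = £46,867.4699 / 1.986226 = £23,596.25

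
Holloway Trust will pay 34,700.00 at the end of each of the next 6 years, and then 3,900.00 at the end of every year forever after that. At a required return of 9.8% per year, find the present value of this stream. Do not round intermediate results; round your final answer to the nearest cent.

PV of 6-year annuity: 34,700.00 × [1 − (1+0.098)^−6] / 0.098 = 152017.44073
Perpetuity value at year 6: 3,900.00 / 0.098 = 39795.91837
PV of perpetuity: 39795.91837 / (1+0.098)^6 = 22710.38468
Total PV = 152017.44073 + 22710.38468 = 174727.82541

174727.83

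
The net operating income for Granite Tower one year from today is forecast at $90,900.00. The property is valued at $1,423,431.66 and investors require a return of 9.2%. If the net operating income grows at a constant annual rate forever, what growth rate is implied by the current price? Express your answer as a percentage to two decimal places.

2.81%

P = D₁/(r−g) ⇒ g = r − D₁/P = 0.092 − $90,900.00/$1,423,431.66 = 0.028140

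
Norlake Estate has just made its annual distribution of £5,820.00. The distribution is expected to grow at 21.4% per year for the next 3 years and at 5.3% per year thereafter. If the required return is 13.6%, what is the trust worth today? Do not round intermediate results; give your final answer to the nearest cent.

£110083.74

D_1 = 7065.48000
D_2 = 8577.49272
D_3 = 10413.07616
Terminal value at year 3: TV = D_3×(1+g_2)/(r−g_2) = 10964.96920/0.083 = 132108.06263
P_0 = D_1/(1+r)^1 + D_2/(1+r)^2 + D_3/(1+r)^3 + TV/(1+r)^3
    = 6219.61268 + 6646.66355 + 7103.03657 + 90114.42783 = 110083.74062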